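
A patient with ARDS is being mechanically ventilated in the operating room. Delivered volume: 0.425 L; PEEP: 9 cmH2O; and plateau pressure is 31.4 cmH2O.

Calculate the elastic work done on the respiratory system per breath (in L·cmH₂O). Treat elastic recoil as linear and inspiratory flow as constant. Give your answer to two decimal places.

4.76

Elastic work ≈ ½ × (Pplat − PEEP) × Vt = 0.5 × (31.4 − 9) × 0.425 L = 0.5 × 22.4 × 0.425 = 4.76 L·cmH2O.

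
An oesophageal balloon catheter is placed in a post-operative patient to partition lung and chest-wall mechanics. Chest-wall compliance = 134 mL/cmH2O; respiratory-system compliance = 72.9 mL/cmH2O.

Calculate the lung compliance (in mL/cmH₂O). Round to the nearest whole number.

160

1/CL = 1/Crs − 1/Ccw.
1/CL = 1/72.9 − 1/134 = 0.006255.
CL = 159.87 mL/cmH2O.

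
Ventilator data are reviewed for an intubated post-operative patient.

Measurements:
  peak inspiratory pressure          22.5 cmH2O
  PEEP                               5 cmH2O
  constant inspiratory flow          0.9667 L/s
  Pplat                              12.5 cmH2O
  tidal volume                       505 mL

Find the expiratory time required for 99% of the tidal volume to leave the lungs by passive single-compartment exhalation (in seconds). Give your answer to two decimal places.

R = (PIP − Pplat)/V̇ = (22.5 − 12.5) / 0.9667 = 10.0/0.9667 = 10.344 cmH2O·s/L.
C = Vt/(Pplat − PEEP) = 505.0 / (12.5 − 5) = 505.0/7.5 = 67.333 mL/cmH2O.
τ = R × C = 10.344 × 0.06733 L/cmH2O = 0.6965 s.
t = −τ·ln(1 − 0.99) = −0.6965·ln(0.01) = 3.208 s.

3.21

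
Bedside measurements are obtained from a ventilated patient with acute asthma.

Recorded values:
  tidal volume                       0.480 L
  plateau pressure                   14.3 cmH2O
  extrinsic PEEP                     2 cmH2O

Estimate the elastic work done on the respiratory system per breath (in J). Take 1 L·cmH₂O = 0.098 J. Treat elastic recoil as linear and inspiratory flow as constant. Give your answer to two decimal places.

Elastic work ≈ ½ × (Pplat − PEEP) × Vt = 0.5 × (14.3 − 2) × 0.480 L = 0.5 × 12.3 × 0.480 = 2.952 L·cmH2O.
× 0.098 J/(L·cmH2O) → 0.2893 J.

0.29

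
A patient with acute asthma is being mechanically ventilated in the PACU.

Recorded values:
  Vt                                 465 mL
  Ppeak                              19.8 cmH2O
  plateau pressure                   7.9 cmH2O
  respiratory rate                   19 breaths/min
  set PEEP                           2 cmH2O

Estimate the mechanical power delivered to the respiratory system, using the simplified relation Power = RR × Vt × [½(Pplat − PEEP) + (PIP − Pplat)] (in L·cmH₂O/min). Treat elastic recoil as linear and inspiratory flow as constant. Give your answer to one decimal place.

Per-breath work = Vt × [½(Pplat−PEEP) + (PIP−Pplat)] = 0.465 × [0.5×5.9 + 11.9] = 0.465 × 14.85 = 6.905 L·cmH2O.
Power = 19 × 6.905 = 131.2 L·cmH2O/min.

131.2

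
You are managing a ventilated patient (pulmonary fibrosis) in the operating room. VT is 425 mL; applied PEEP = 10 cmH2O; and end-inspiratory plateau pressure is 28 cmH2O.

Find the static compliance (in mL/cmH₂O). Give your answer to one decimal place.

23.6

Cstat = Vt / (Pplat − PEEP) = 425 / (28 − 10) = 425 / 18.0 = 23.611 mL/cmH2O.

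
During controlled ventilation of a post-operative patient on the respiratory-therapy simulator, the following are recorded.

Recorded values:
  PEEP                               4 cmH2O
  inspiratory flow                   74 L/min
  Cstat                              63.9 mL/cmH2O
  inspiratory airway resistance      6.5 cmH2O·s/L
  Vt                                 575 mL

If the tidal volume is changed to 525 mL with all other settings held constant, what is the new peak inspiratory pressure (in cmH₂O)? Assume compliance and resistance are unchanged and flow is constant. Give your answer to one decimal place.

20.2

Flow: 74 L/min ÷ 60 = 1.2333 L/s.
PIP = Vt/C + R·V̇ + PEEP (constant-flow equation of motion).
Only the elastic term changes: ΔPIP = ΔVt / C = (525 − 575) / 63.9 = -0.7825 cmH2O.
Original PIP = 575/63.9 + 6.5×1.2333 + 4 = 21.015 cmH2O; new PIP = 21.015 + (-0.7825) = 20.233 cmH2O.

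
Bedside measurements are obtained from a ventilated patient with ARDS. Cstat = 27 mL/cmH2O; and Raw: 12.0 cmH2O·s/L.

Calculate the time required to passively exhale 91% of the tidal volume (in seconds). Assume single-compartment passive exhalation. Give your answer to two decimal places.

τ = R × C = 12.0 × 27 mL/cmH2O = 12.0 × 0.027 L/cmH2O = 0.324 s.
Exhaled fraction f = 1 − e^(−t/τ) → t = −τ·ln(1 − f) = −0.324·ln(0.09) = 0.7802 s.

0.78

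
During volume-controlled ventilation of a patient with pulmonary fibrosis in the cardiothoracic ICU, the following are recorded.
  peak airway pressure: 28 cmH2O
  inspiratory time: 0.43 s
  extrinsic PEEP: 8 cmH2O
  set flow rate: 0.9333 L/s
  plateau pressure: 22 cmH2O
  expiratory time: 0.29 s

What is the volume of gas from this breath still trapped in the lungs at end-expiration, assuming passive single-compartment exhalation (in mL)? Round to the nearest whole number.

Vt = flow × Ti = 0.9333 L/s × 0.43 s × 1000 mL/L = 401.32 mL.
R = (PIP − Pplat)/V̇ = (28 − 22) / 0.9333 = 6.0/0.9333 = 6.429 cmH2O·s/L.
C = Vt/(Pplat − PEEP) = 401.32 / (22 − 8) = 401.32/14.0 = 28.666 mL/cmH2O.
τ = R × C = 6.429 × 0.02867 L/cmH2O = 0.1843 s.
Fraction remaining = e^(−Te/τ) = e^(−0.29/0.1843) = 0.2073.
Trapped volume = 401.32 × 0.2073 = 83.194 mL.

83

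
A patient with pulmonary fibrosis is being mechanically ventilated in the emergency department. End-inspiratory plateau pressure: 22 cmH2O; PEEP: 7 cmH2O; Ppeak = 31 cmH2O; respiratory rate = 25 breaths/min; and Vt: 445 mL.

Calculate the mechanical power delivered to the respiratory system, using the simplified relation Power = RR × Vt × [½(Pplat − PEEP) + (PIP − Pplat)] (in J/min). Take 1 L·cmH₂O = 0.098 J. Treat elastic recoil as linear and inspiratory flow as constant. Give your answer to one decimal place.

Per-breath work = Vt × [½(Pplat−PEEP) + (PIP−Pplat)] = 0.445 × [0.5×15.0 + 9.0] = 0.445 × 16.5 = 7.343 L·cmH2O.
Power = 25 × 7.343 = 183.58 L·cmH2O/min.
× 0.098 J/(L·cmH2O) → 17.991 J/min.

18.0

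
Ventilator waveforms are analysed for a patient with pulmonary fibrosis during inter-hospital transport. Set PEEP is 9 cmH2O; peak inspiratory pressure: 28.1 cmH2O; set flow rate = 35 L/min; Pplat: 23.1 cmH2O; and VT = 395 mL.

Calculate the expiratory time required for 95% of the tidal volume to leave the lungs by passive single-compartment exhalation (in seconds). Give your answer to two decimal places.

0.72

Flow: 35 L/min ÷ 60 = 0.5833 L/s.
R = (PIP − Pplat)/V̇ = (28.1 − 23.1) / 0.5833 = 5.0/0.5833 = 8.572 cmH2O·s/L.
C = Vt/(Pplat − PEEP) = 395.0 / (23.1 − 9) = 395.0/14.1 = 28.014 mL/cmH2O.
τ = R × C = 8.572 × 0.02801 L/cmH2O = 0.2401 s.
t = −τ·ln(1 − 0.95) = −0.2401·ln(0.05) = 0.7193 s.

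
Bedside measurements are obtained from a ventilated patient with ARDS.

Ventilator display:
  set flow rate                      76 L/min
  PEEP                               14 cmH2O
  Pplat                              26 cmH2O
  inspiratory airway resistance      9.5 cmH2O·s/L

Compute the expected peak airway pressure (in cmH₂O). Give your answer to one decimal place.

38.0

Flow: 76 L/min ÷ 60 = 1.2667 L/s.
PIP = Pplat + Raw × flow = 26 + 9.5 × 1.2667 = 26 + 12.034 = 38.034 cmH2O.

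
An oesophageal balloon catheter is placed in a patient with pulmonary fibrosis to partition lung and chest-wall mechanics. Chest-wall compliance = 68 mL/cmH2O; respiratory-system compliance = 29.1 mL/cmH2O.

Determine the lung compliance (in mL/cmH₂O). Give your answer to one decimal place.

50.9

1/CL = 1/Crs − 1/Ccw.
1/CL = 1/29.1 − 1/68 = 0.01966.
CL = 50.865 mL/cmH2O.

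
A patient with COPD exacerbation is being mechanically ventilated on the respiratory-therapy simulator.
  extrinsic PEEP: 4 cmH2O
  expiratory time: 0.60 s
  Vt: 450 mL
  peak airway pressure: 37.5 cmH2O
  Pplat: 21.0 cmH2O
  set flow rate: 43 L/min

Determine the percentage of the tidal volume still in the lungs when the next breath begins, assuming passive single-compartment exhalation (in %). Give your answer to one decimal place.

37.4

Flow: 43 L/min ÷ 60 = 0.7167 L/s.
R = (PIP − Pplat)/V̇ = (37.5 − 21.0) / 0.7167 = 16.5/0.7167 = 23.022 cmH2O·s/L.
C = Vt/(Pplat − PEEP) = 450.0 / (21.0 − 4) = 450.0/17.0 = 26.471 mL/cmH2O.
τ = R × C = 23.022 × 0.02647 L/cmH2O = 0.6094 s.
Fraction remaining at end-expiration = e^(−Te/τ) = e^(−0.60/0.6094) = 0.3736 → 37.36%.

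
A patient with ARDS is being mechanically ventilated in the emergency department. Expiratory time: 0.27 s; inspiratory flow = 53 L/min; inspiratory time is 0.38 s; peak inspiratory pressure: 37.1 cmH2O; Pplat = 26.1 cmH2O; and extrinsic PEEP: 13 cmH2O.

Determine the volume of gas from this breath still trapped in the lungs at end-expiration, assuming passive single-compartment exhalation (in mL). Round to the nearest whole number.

Flow: 53 L/min ÷ 60 = 0.8833 L/s.
Vt = flow × Ti = 0.8833 L/s × 0.38 s × 1000 mL/L = 335.65 mL.
R = (PIP − Pplat)/V̇ = (37.1 − 26.1) / 0.8833 = 11.0/0.8833 = 12.453 cmH2O·s/L.
C = Vt/(Pplat − PEEP) = 335.65 / (26.1 − 13) = 335.65/13.1 = 25.622 mL/cmH2O.
τ = R × C = 12.453 × 0.02562 L/cmH2O = 0.319 s.
Fraction remaining = e^(−Te/τ) = e^(−0.27/0.319) = 0.429.
Trapped volume = 335.65 × 0.429 = 143.99 mL.

144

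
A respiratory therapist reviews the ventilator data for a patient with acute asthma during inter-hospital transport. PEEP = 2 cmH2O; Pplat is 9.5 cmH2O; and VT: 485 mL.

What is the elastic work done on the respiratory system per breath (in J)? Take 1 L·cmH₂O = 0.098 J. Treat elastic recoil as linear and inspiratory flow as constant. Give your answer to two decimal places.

0.18

Elastic work ≈ ½ × (Pplat − PEEP) × Vt = 0.5 × (9.5 − 2) × 0.485 L = 0.5 × 7.5 × 0.485 = 1.819 L·cmH2O.
× 0.098 J/(L·cmH2O) → 0.1783 J.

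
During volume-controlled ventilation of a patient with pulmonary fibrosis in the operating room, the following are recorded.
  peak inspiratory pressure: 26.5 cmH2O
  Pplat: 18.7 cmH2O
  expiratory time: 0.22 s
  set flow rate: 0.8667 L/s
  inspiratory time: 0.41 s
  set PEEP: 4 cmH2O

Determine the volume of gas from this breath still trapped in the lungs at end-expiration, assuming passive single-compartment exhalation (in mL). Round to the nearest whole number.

129

Vt = flow × Ti = 0.8667 L/s × 0.41 s × 1000 mL/L = 355.35 mL.
R = (PIP − Pplat)/V̇ = (26.5 − 18.7) / 0.8667 = 7.8/0.8667 = 9.0 cmH2O·s/L.
C = Vt/(Pplat − PEEP) = 355.35 / (18.7 − 4) = 355.35/14.7 = 24.173 mL/cmH2O.
τ = R × C = 9.0 × 0.02417 L/cmH2O = 0.2175 s.
Fraction remaining = e^(−Te/τ) = e^(−0.22/0.2175) = 0.3637.
Trapped volume = 355.35 × 0.3637 = 129.24 mL.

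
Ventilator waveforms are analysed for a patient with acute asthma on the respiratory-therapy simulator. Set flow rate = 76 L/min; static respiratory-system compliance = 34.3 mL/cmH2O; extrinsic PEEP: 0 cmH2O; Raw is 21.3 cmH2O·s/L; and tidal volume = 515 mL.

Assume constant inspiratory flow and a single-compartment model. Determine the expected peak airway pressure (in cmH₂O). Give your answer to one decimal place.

Flow: 76 L/min ÷ 60 = 1.2667 L/s.
Equation of motion (constant flow): PIP = Vt/C + R·V̇ + PEEP.
PIP = 515/34.3 + 21.3×1.2667 + 0 = 15.015 + 26.981 + 0 = 41.996 cmH2O.

42.0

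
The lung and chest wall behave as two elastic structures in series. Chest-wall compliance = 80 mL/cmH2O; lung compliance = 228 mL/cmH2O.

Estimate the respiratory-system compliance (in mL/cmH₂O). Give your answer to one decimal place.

59.2

Lung and chest wall are elastances in series: 1/Crs = 1/CL + 1/Ccw.
1/Crs = 1/228 + 1/80 = 0.01689.
Crs = 59.207 mL/cmH2O.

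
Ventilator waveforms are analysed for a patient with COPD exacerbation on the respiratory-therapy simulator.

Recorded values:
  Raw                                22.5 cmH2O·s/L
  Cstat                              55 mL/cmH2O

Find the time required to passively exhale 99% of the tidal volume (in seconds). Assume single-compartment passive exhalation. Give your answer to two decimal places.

5.70

τ = R × C = 22.5 × 55 mL/cmH2O = 22.5 × 0.055 L/cmH2O = 1.238 s.
Exhaled fraction f = 1 − e^(−t/τ) → t = −τ·ln(1 − f) = −1.238·ln(0.01) = 5.701 s.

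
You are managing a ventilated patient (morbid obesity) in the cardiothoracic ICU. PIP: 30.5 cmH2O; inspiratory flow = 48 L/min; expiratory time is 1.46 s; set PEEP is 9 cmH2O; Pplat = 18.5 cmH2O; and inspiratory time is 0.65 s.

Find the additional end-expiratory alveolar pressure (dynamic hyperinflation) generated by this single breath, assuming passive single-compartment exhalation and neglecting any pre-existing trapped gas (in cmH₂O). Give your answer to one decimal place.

Flow: 48 L/min ÷ 60 = 0.8 L/s.
Vt = flow × Ti = 0.8 L/s × 0.65 s × 1000 mL/L = 520.0 mL.
R = (PIP − Pplat)/V̇ = (30.5 − 18.5) / 0.8 = 12.0/0.8 = 15.0 cmH2O·s/L.
C = Vt/(Pplat − PEEP) = 520.0 / (18.5 − 9) = 520.0/9.5 = 54.737 mL/cmH2O.
τ = R × C = 15.0 × 0.05474 L/cmH2O = 0.8211 s.
Fraction remaining = e^(−Te/τ) = e^(−1.46/0.8211) = 0.169; trapped volume = 520.0 × 0.169 = 87.88 mL.
Additional alveolar pressure from trapping ≈ V_trapped / C = 87.88 / 54.737 = 1.605 cmH2O.

1.6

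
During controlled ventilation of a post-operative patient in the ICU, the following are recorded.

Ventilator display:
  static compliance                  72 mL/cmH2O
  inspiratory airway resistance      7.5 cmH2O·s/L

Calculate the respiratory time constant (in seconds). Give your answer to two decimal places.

τ = R × C = 7.5 × 72 mL/cmH2O = 7.5 × 0.072 L/cmH2O = 0.54 s.

0.54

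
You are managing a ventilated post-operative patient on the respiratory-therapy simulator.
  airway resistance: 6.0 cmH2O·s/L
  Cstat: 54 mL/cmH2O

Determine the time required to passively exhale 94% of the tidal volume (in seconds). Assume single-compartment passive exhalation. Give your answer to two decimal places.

0.91

τ = R × C = 6.0 × 54 mL/cmH2O = 6.0 × 0.054 L/cmH2O = 0.324 s.
Exhaled fraction f = 1 − e^(−t/τ) → t = −τ·ln(1 − f) = −0.324·ln(0.06) = 0.9115 s.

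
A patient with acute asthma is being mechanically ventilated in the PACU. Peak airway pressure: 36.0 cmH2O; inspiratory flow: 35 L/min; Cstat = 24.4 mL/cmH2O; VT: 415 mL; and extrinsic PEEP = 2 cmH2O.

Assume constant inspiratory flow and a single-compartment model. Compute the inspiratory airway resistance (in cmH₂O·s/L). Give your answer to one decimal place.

29.1

Flow: 35 L/min ÷ 60 = 0.5833 L/s.
Equation of motion (constant flow): PIP = Vt/C + R·V̇ + PEEP.
R·V̇ = PIP − Vt/C − PEEP = 36.0 − 415/24.4 − 2 = 36.0 − 17.008 − 2 = 16.992 cmH2O.
R = 16.992 / 0.5833 = 29.131 cmH2O·s/L.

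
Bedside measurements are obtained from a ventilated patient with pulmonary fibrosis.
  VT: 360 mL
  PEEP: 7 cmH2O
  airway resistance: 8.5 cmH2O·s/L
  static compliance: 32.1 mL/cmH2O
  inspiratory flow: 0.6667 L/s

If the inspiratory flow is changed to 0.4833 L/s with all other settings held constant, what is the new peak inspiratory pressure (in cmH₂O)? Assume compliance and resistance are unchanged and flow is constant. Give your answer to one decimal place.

22.3

PIP = Vt/C + R·V̇ + PEEP (constant-flow equation of motion).
Only the resistive term changes: ΔPIP = R × ΔV̇ = 8.5 × (0.4833 − 0.6667) = 8.5 × -0.1834 = -1.559 cmH2O.
Original PIP = 360/32.1 + 8.5×0.6667 + 7 = 23.882 cmH2O; new PIP = 23.882 + (-1.559) = 22.323 cmH2O.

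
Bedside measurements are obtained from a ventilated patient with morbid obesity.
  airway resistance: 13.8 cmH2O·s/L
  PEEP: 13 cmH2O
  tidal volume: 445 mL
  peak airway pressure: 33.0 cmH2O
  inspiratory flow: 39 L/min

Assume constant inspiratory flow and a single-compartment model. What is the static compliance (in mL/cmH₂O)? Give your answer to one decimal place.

Flow: 39 L/min ÷ 60 = 0.65 L/s.
Equation of motion (constant flow): PIP = Vt/C + R·V̇ + PEEP.
Vt/C = PIP − R·V̇ − PEEP = 33.0 − 13.8×0.65 − 13 = 33.0 − 8.97 − 13 = 11.03 cmH2O.
C = Vt / 11.03 = 445 / 11.03 = 40.345 mL/cmH2O.

40.3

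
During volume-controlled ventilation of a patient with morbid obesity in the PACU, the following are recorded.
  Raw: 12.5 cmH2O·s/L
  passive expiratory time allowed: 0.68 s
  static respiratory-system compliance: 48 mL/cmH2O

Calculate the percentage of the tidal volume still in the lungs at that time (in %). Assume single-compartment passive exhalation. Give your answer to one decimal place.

τ = R × C = 12.5 × 48 mL/cmH2O = 12.5 × 0.048 L/cmH2O = 0.6 s.
Passive exhalation: V(t)/V₀ = e^(−t/τ) = e^(−0.68/0.6) = 0.322.
Fraction remaining = 0.322 → 32.2%.

32.2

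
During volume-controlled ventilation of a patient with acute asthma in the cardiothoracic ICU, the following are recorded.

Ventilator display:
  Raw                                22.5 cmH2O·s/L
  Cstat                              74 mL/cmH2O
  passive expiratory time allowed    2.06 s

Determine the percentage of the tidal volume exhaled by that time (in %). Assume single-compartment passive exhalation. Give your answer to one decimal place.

71.0

τ = R × C = 22.5 × 74 mL/cmH2O = 22.5 × 0.074 L/cmH2O = 1.665 s.
Passive exhalation: V(t)/V₀ = e^(−t/τ) = e^(−2.06/1.665) = 0.2902.
Fraction exhaled = 1 − 0.2902 = 0.7098 → 70.98%.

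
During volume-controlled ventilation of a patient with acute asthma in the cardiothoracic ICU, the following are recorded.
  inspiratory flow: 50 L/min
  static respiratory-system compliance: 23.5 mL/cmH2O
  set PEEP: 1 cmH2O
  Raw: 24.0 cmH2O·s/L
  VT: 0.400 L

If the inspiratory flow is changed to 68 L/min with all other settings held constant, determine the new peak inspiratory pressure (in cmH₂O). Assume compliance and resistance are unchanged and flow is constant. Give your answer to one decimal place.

45.2

Flow: 50 L/min ÷ 60 = 0.8333 L/s.
New flow: 68 L/min ÷ 60 = 1.1333 L/s.
PIP = Vt/C + R·V̇ + PEEP (constant-flow equation of motion).
Only the resistive term changes: ΔPIP = R × ΔV̇ = 24.0 × (1.1333 − 0.8333) = 24.0 × 0.3 = 7.2 cmH2O.
Original PIP = 400/23.5 + 24.0×0.8333 + 1 = 38.02 cmH2O; new PIP = 38.02 + (7.2) = 45.22 cmH2O.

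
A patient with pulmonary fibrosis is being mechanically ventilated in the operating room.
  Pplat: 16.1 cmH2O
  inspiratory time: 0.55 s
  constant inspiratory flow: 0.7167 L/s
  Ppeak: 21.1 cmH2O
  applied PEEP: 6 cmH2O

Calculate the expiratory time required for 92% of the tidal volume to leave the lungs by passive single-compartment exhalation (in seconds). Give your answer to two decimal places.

Vt = flow × Ti = 0.7167 L/s × 0.55 s × 1000 mL/L = 394.19 mL.
R = (PIP − Pplat)/V̇ = (21.1 − 16.1) / 0.7167 = 5.0/0.7167 = 6.976 cmH2O·s/L.
C = Vt/(Pplat − PEEP) = 394.19 / (16.1 − 6) = 394.19/10.1 = 39.029 mL/cmH2O.
τ = R × C = 6.976 × 0.03903 L/cmH2O = 0.2723 s.
t = −τ·ln(1 − 0.92) = −0.2723·ln(0.08) = 0.6878 s.

0.69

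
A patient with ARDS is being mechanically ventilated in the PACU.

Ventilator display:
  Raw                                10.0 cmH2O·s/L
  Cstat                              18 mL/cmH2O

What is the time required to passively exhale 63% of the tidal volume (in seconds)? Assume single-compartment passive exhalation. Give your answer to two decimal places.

τ = R × C = 10.0 × 18 mL/cmH2O = 10.0 × 0.018 L/cmH2O = 0.18 s.
Exhaled fraction f = 1 − e^(−t/τ) → t = −τ·ln(1 − f) = −0.18·ln(0.37) = 0.179 s.

0.18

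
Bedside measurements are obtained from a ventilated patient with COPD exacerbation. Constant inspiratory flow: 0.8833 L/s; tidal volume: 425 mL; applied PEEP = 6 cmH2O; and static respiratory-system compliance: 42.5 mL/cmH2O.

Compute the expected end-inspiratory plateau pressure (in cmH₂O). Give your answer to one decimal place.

Pplat = PEEP + Vt / Cstat = 6 + 425 / 42.5 = 6 + 10.0 = 16.0 cmH2O.

16.0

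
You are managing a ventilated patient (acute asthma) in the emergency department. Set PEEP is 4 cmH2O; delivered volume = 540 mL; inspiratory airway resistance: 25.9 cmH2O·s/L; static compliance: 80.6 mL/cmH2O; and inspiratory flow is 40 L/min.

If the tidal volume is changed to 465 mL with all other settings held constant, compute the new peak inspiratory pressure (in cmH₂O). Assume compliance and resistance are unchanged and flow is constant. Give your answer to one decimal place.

27.0

Flow: 40 L/min ÷ 60 = 0.6667 L/s.
PIP = Vt/C + R·V̇ + PEEP (constant-flow equation of motion).
Only the elastic term changes: ΔPIP = ΔVt / C = (465 − 540) / 80.6 = -0.9305 cmH2O.
Original PIP = 540/80.6 + 25.9×0.6667 + 4 = 27.967 cmH2O; new PIP = 27.967 + (-0.9305) = 27.037 cmH2O.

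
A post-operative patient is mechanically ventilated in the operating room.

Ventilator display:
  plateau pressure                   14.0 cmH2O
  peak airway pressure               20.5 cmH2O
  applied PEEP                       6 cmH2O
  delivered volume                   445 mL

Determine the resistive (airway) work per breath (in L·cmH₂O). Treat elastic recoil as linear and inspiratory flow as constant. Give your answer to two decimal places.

2.89

With constant inspiratory flow the resistive pressure is constant at PIP − Pplat = 20.5 − 14.0 = 6.5 cmH2O, so resistive work = 6.5 × 0.445 = 2.893 L·cmH2O.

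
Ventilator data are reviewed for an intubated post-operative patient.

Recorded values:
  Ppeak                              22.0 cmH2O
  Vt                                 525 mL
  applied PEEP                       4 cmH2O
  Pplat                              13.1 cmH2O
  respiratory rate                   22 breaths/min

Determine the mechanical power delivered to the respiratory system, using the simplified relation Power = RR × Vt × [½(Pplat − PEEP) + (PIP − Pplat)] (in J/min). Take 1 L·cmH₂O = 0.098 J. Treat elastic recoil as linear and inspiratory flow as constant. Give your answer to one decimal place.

Per-breath work = Vt × [½(Pplat−PEEP) + (PIP−Pplat)] = 0.525 × [0.5×9.1 + 8.9] = 0.525 × 13.45 = 7.061 L·cmH2O.
Power = 22 × 7.061 = 155.34 L·cmH2O/min.
× 0.098 J/(L·cmH2O) → 15.223 J/min.

15.2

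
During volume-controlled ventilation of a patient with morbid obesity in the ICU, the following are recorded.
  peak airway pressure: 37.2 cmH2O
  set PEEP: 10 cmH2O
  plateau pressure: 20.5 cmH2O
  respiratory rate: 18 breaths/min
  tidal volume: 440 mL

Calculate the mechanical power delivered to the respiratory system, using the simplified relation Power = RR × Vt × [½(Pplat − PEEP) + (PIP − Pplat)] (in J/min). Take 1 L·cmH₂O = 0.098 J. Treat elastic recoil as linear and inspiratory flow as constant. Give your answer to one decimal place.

Per-breath work = Vt × [½(Pplat−PEEP) + (PIP−Pplat)] = 0.440 × [0.5×10.5 + 16.7] = 0.440 × 21.95 = 9.658 L·cmH2O.
Power = 18 × 9.658 = 173.84 L·cmH2O/min.
× 0.098 J/(L·cmH2O) → 17.036 J/min.

17.0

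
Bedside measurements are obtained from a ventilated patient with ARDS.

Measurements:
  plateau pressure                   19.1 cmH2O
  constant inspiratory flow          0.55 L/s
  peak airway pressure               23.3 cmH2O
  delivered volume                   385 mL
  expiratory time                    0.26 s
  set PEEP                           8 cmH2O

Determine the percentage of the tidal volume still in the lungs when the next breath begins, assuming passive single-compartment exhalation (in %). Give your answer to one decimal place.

R = (PIP − Pplat)/V̇ = (23.3 − 19.1) / 0.55 = 4.2/0.55 = 7.636 cmH2O·s/L.
C = Vt/(Pplat − PEEP) = 385.0 / (19.1 − 8) = 385.0/11.1 = 34.685 mL/cmH2O.
τ = R × C = 7.636 × 0.03469 L/cmH2O = 0.2649 s.
Fraction remaining at end-expiration = e^(−Te/τ) = e^(−0.26/0.2649) = 0.3747 → 37.47%.

37.5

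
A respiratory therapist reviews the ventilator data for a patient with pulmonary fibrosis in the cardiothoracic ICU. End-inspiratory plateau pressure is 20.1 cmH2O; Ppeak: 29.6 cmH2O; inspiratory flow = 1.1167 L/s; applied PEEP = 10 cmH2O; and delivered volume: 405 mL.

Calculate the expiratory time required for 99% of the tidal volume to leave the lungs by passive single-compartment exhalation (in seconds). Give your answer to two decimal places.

R = (PIP − Pplat)/V̇ = (29.6 − 20.1) / 1.1167 = 9.5/1.1167 = 8.507 cmH2O·s/L.
C = Vt/(Pplat − PEEP) = 405.0 / (20.1 − 10) = 405.0/10.1 = 40.099 mL/cmH2O.
τ = R × C = 8.507 × 0.0401 L/cmH2O = 0.3411 s.
t = −τ·ln(1 − 0.99) = −0.3411·ln(0.01) = 1.571 s.

1.57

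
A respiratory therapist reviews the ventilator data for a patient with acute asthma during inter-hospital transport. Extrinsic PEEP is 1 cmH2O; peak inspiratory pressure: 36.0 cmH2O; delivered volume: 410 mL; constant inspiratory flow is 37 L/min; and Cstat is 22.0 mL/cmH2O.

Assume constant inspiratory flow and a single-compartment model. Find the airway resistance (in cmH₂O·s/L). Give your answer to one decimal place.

26.5

Flow: 37 L/min ÷ 60 = 0.6167 L/s.
Equation of motion (constant flow): PIP = Vt/C + R·V̇ + PEEP.
R·V̇ = PIP − Vt/C − PEEP = 36.0 − 410/22.0 − 1 = 36.0 − 18.636 − 1 = 16.364 cmH2O.
R = 16.364 / 0.6167 = 26.535 cmH2O·s/L.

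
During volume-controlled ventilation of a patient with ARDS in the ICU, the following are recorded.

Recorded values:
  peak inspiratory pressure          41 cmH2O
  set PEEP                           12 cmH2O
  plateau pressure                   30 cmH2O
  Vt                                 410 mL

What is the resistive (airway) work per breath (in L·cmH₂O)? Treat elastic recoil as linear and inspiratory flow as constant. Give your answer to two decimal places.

With constant inspiratory flow the resistive pressure is constant at PIP − Pplat = 41 − 30 = 11.0 cmH2O, so resistive work = 11.0 × 0.410 = 4.51 L·cmH2O.

4.51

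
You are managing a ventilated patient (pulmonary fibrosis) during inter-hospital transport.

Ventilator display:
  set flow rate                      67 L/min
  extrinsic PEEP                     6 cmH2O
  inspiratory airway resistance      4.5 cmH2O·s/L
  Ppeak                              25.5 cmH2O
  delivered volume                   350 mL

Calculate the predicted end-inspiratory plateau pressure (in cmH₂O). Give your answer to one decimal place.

Flow: 67 L/min ÷ 60 = 1.1167 L/s.
Pplat = PIP − Raw × flow = 25.5 − 4.5 × 1.1167 = 25.5 − 5.025 = 20.475 cmH2O.

20.5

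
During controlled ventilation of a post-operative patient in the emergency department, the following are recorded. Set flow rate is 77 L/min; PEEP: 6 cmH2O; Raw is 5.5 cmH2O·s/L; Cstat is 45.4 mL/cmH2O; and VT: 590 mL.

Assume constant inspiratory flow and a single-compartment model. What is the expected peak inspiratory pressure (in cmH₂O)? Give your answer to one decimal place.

Flow: 77 L/min ÷ 60 = 1.2833 L/s.
Equation of motion (constant flow): PIP = Vt/C + R·V̇ + PEEP.
PIP = 590/45.4 + 5.5×1.2833 + 6 = 12.996 + 7.058 + 6 = 26.054 cmH2O.

26.1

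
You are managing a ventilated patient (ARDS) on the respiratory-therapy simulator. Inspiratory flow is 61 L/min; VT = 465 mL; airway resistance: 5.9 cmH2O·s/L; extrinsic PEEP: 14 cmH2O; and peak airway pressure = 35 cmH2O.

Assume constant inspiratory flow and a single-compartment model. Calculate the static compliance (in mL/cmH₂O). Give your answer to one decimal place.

31.0

Flow: 61 L/min ÷ 60 = 1.0167 L/s.
Equation of motion (constant flow): PIP = Vt/C + R·V̇ + PEEP.
Vt/C = PIP − R·V̇ − PEEP = 35 − 5.9×1.0167 − 14 = 35 − 5.999 − 14 = 15.001 cmH2O.
C = Vt / 15.001 = 465 / 15.001 = 30.998 mL/cmH2O.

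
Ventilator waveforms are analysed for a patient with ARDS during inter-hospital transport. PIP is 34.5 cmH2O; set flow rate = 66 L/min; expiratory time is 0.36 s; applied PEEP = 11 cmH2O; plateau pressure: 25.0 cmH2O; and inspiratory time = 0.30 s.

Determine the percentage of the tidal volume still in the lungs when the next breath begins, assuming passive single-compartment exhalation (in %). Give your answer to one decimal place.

Flow: 66 L/min ÷ 60 = 1.1 L/s.
Vt = flow × Ti = 1.1 L/s × 0.30 s × 1000 mL/L = 330.0 mL.
R = (PIP − Pplat)/V̇ = (34.5 − 25.0) / 1.1 = 9.5/1.1 = 8.636 cmH2O·s/L.
C = Vt/(Pplat − PEEP) = 330.0 / (25.0 − 11) = 330.0/14.0 = 23.571 mL/cmH2O.
τ = R × C = 8.636 × 0.02357 L/cmH2O = 0.2036 s.
Fraction remaining at end-expiration = e^(−Te/τ) = e^(−0.36/0.2036) = 0.1706 → 17.06%.

17.1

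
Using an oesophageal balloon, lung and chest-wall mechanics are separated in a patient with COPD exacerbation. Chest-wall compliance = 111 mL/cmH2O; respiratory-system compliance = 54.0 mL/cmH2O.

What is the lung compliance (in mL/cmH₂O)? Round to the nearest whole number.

1/CL = 1/Crs − 1/Ccw.
1/CL = 1/54.0 − 1/111 = 0.00951.
CL = 105.15 mL/cmH2O.

105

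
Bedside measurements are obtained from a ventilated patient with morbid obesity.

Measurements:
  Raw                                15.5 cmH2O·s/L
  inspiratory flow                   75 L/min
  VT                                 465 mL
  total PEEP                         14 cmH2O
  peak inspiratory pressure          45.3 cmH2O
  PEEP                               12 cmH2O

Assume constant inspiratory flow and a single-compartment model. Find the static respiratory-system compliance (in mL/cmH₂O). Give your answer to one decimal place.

39.0

Flow: 75 L/min ÷ 60 = 1.25 L/s.
Total PEEP = 14 cmH2O (set 12 + intrinsic 2); this is the baseline alveolar pressure.
Equation of motion (constant flow): PIP = Vt/C + R·V̇ + PEEP.
Vt/C = PIP − R·V̇ − PEEP = 45.3 − 15.5×1.25 − 14 = 45.3 − 19.375 − 14 = 11.925 cmH2O.
C = Vt / 11.925 = 465 / 11.925 = 38.994 mL/cmH2O.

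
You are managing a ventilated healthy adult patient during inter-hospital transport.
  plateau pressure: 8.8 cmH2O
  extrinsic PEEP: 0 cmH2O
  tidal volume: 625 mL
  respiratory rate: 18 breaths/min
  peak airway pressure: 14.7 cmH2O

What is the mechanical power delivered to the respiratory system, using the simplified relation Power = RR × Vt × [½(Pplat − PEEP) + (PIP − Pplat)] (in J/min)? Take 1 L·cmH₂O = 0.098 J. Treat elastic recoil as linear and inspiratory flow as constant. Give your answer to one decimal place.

11.4

Per-breath work = Vt × [½(Pplat−PEEP) + (PIP−Pplat)] = 0.625 × [0.5×8.8 + 5.9] = 0.625 × 10.3 = 6.438 L·cmH2O.
Power = 18 × 6.438 = 115.88 L·cmH2O/min.
× 0.098 J/(L·cmH2O) → 11.356 J/min.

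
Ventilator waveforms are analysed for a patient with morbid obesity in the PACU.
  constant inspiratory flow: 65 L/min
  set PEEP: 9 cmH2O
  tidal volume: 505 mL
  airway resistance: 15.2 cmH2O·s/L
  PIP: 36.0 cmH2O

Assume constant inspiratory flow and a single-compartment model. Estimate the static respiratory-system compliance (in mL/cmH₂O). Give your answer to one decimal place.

Flow: 65 L/min ÷ 60 = 1.0833 L/s.
Equation of motion (constant flow): PIP = Vt/C + R·V̇ + PEEP.
Vt/C = PIP − R·V̇ − PEEP = 36.0 − 15.2×1.0833 − 9 = 36.0 − 16.466 − 9 = 10.534 cmH2O.
C = Vt / 10.534 = 505 / 10.534 = 47.94 mL/cmH2O.

47.9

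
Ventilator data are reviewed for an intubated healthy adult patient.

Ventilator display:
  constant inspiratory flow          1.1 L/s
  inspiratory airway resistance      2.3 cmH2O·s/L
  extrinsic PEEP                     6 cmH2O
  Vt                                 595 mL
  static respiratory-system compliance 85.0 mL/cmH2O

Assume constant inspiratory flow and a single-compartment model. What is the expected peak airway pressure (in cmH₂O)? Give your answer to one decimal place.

15.5

Equation of motion (constant flow): PIP = Vt/C + R·V̇ + PEEP.
PIP = 595/85.0 + 2.3×1.1 + 6 = 7.0 + 2.53 + 6 = 15.53 cmH2O.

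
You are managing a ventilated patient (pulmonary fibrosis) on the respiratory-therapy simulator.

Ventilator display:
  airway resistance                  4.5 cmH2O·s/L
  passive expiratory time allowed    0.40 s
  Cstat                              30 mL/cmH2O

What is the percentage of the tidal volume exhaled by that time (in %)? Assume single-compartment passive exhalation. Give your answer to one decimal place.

94.8

τ = R × C = 4.5 × 30 mL/cmH2O = 4.5 × 0.030 L/cmH2O = 0.135 s.
Passive exhalation: V(t)/V₀ = e^(−t/τ) = e^(−0.40/0.135) = 0.05167.
Fraction exhaled = 1 − 0.05167 = 0.9483 → 94.83%.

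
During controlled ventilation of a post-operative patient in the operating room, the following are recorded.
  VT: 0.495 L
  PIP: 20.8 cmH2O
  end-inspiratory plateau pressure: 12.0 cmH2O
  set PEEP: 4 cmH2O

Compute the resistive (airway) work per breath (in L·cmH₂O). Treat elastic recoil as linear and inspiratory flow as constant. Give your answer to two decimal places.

4.36

With constant inspiratory flow the resistive pressure is constant at PIP − Pplat = 20.8 − 12.0 = 8.8 cmH2O, so resistive work = 8.8 × 0.495 = 4.356 L·cmH2O.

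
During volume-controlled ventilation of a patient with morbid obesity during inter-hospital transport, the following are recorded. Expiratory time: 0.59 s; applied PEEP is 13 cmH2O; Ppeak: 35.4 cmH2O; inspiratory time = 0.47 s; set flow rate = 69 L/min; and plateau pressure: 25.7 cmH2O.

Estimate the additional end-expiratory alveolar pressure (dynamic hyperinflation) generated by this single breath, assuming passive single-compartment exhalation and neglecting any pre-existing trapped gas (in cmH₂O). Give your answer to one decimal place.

Flow: 69 L/min ÷ 60 = 1.15 L/s.
Vt = flow × Ti = 1.15 L/s × 0.47 s × 1000 mL/L = 540.5 mL.
R = (PIP − Pplat)/V̇ = (35.4 − 25.7) / 1.15 = 9.7/1.15 = 8.435 cmH2O·s/L.
C = Vt/(Pplat − PEEP) = 540.5 / (25.7 − 13) = 540.5/12.7 = 42.559 mL/cmH2O.
τ = R × C = 8.435 × 0.04256 L/cmH2O = 0.359 s.
Fraction remaining = e^(−Te/τ) = e^(−0.59/0.359) = 0.1933; trapped volume = 540.5 × 0.1933 = 104.48 mL.
Additional alveolar pressure from trapping ≈ V_trapped / C = 104.48 / 42.559 = 2.455 cmH2O.

2.5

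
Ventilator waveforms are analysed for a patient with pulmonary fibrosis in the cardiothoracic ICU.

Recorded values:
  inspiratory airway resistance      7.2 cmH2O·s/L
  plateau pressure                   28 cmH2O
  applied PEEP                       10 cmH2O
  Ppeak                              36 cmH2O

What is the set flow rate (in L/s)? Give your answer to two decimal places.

1.11

flow = (PIP − Pplat) / Raw = 8.0 / 7.2 = 1.111 L/s.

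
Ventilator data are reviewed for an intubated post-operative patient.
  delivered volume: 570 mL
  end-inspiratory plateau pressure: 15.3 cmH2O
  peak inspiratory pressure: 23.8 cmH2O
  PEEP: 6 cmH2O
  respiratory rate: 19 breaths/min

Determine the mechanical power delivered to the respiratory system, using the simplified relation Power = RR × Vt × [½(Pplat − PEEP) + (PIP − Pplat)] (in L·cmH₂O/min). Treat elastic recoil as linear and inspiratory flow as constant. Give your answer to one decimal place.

Per-breath work = Vt × [½(Pplat−PEEP) + (PIP−Pplat)] = 0.570 × [0.5×9.3 + 8.5] = 0.570 × 13.15 = 7.496 L·cmH2O.
Power = 19 × 7.496 = 142.42 L·cmH2O/min.

142.4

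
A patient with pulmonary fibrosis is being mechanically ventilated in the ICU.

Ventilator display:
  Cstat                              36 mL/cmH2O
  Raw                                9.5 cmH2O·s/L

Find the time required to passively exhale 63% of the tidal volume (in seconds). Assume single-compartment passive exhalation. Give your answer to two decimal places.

τ = R × C = 9.5 × 36 mL/cmH2O = 9.5 × 0.036 L/cmH2O = 0.342 s.
Exhaled fraction f = 1 − e^(−t/τ) → t = −τ·ln(1 − f) = −0.342·ln(0.37) = 0.34 s.

0.34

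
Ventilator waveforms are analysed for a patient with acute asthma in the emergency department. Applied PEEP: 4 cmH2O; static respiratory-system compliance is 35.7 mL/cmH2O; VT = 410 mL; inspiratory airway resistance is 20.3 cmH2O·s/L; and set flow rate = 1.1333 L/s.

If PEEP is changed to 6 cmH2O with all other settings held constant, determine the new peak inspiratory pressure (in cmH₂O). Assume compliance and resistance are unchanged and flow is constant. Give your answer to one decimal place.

40.5

PIP = Vt/C + R·V̇ + PEEP (constant-flow equation of motion).
Only the baseline term changes: ΔPIP = ΔPEEP = 6 − 4 = 2.0 cmH2O.
Original PIP = 410/35.7 + 20.3×1.1333 + 4 = 38.491 cmH2O; new PIP = 38.491 + (2.0) = 40.491 cmH2O.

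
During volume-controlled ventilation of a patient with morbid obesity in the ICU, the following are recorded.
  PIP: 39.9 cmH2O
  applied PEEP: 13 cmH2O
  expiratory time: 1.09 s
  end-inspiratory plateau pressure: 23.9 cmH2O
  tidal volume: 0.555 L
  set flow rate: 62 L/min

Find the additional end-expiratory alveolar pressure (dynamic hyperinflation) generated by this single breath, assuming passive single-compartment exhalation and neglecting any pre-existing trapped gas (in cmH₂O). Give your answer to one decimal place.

2.7

Flow: 62 L/min ÷ 60 = 1.0333 L/s.
R = (PIP − Pplat)/V̇ = (39.9 − 23.9) / 1.0333 = 16.0/1.0333 = 15.484 cmH2O·s/L.
C = Vt/(Pplat − PEEP) = 555.0 / (23.9 − 13) = 555.0/10.9 = 50.917 mL/cmH2O.
τ = R × C = 15.484 × 0.05092 L/cmH2O = 0.7884 s.
Fraction remaining = e^(−Te/τ) = e^(−1.09/0.7884) = 0.2509; trapped volume = 555.0 × 0.2509 = 139.25 mL.
Additional alveolar pressure from trapping ≈ V_trapped / C = 139.25 / 50.917 = 2.735 cmH2O.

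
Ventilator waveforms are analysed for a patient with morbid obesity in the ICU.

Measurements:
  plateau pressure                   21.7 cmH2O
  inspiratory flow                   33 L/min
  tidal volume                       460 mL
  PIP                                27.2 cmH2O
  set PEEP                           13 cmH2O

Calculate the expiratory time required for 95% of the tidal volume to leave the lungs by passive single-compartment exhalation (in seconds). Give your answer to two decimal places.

Flow: 33 L/min ÷ 60 = 0.55 L/s.
R = (PIP − Pplat)/V̇ = (27.2 − 21.7) / 0.55 = 5.5/0.55 = 10.0 cmH2O·s/L.
C = Vt/(Pplat − PEEP) = 460.0 / (21.7 − 13) = 460.0/8.7 = 52.874 mL/cmH2O.
τ = R × C = 10.0 × 0.05287 L/cmH2O = 0.5287 s.
t = −τ·ln(1 − 0.95) = −0.5287·ln(0.05) = 1.584 s.

1.58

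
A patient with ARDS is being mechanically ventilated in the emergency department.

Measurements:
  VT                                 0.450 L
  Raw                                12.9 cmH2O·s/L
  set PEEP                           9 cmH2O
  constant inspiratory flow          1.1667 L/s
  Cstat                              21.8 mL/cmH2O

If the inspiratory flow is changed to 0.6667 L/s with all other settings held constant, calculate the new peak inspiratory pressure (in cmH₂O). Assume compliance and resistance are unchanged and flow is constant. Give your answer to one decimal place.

38.2

PIP = Vt/C + R·V̇ + PEEP (constant-flow equation of motion).
Only the resistive term changes: ΔPIP = R × ΔV̇ = 12.9 × (0.6667 − 1.1667) = 12.9 × -0.5 = -6.45 cmH2O.
Original PIP = 450/21.8 + 12.9×1.1667 + 9 = 44.693 cmH2O; new PIP = 44.693 + (-6.45) = 38.243 cmH2O.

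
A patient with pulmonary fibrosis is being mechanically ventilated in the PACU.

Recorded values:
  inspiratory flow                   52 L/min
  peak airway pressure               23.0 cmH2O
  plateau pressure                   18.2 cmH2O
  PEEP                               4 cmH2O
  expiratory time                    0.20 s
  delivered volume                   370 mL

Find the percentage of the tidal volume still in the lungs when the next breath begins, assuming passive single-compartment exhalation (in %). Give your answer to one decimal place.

25.0

Flow: 52 L/min ÷ 60 = 0.8667 L/s.
R = (PIP − Pplat)/V̇ = (23.0 − 18.2) / 0.8667 = 4.8/0.8667 = 5.538 cmH2O·s/L.
C = Vt/(Pplat − PEEP) = 370.0 / (18.2 − 4) = 370.0/14.2 = 26.056 mL/cmH2O.
τ = R × C = 5.538 × 0.02606 L/cmH2O = 0.1443 s.
Fraction remaining at end-expiration = e^(−Te/τ) = e^(−0.20/0.1443) = 0.2501 → 25.01%.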